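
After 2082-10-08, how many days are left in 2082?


Day of year: 281 of 365
Remaining = 365 - 281

84 days


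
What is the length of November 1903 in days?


November 1903

30 days


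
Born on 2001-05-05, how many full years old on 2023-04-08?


Birth: 2001-05-05
Reference: 2023-04-08
Year difference: 2023 - 2001 = 22
Birthday not yet reached in 2023, subtract 1

21 years old


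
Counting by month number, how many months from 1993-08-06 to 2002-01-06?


From August 1993 to January 2002
9 years * 12 = 108 months, minus 7 months = 101

101 months


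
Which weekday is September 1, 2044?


Target: September 1, 2044
Anchor: Jan 1, 2044. With p = 2044 - 1 = 2043: (p + p//4 - p//100 + p//400) mod 7 = (2043 + 510 - 20 + 5) mod 7 = 2538 mod 7 = 4 -> Friday (Mon=0 ... Sun=6)
Days before September (Jan-Aug): 244 days
Weekday index = (4 + 244) mod 7 = 3

Thursday


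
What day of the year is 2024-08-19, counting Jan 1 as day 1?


Date: August 19, 2024
Days in months 1 through 7: 213
Plus 19 days in August

Day of year: 232


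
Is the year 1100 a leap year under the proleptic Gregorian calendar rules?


Gregorian leap year rule: divisible by 4, but not by 100, unless also by 400.
1100 is divisible by 100 but not 400 -> not a leap year

No


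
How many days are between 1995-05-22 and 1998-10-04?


From 1995-05-22 to 1998-10-04
1995-05-22: days before May = 31 + 28 + 31 + 30 = 120 (1995 is not a leap year); day of year = 120 + 22 = 142
1998-10-04: days before October = 31 + 28 + 31 + 30 + 31 + 30 + 31 + 31 + 30 = 273 (1998 is not a leap year); day of year = 273 + 4 = 277
Rest of 1995: 365 - 142 = 223
Full years 1996 (366), 1997 (365): 731
Total = 223 + 731 + 277 = 1231

1231 days


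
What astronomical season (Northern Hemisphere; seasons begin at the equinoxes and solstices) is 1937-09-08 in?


Date: September 8
Astronomical Summer (approx.; exact equinox/solstice day varies by year): June 21 to September 21
September 8 falls within the Summer window

Summer


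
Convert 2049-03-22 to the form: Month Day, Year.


ISO 2049-03-22 parses as year=2049, month=03, day=22
Month 3 -> March

March 22, 2049


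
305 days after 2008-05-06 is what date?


Start: 2008-05-06, add 305 days
May 2008 has 31 days: 31 - 6 = 25 days to May 31 -> 280 left
June 2008 has 30 days -> 250 left
July 2008 has 31 days -> 219 left
August 2008 has 31 days -> 188 left
September 2008 has 30 days -> 158 left
October 2008 has 31 days -> 127 left
November 2008 has 30 days -> 97 left
December 2008 has 31 days -> 66 left
January 2009 has 31 days -> 35 left
February 2009 has 28 days -> 7 left
March 2009: 7 <= 31 -> lands on March 7

Result: 2009-03-07


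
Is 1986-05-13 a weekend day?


Anchor: Jan 1, 1986. With p = 1986 - 1 = 1985: (p + p//4 - p//100 + p//400) mod 7 = (1985 + 496 - 19 + 4) mod 7 = 2466 mod 7 = 2 -> Wednesday (Mon=0 ... Sun=6)
Day of year: 133; offset = 132
Weekday index = (2 + 132) mod 7 = 1 -> Tuesday
Weekend days: Saturday, Sunday

No


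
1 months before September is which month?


September is month 9
9 - 1 = 8

August


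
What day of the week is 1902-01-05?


Date: January 5, 1902
Anchor: Jan 1, 1902. With p = 1902 - 1 = 1901: (p + p//4 - p//100 + p//400) mod 7 = (1901 + 475 - 19 + 4) mod 7 = 2361 mod 7 = 2 -> Wednesday (Mon=0 ... Sun=6)
Days into year = 5 - 1 = 4
Weekday index = (2 + 4) mod 7 = 6

Day of the week: Sunday


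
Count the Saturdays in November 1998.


November 1998 has 30 days
Anchor: Jan 1, 1998. With p = 1998 - 1 = 1997: (p + p//4 - p//100 + p//400) mod 7 = (1997 + 499 - 19 + 4) mod 7 = 2481 mod 7 = 3 -> Thursday (Mon=0 ... Sun=6)
Days before November (Jan-Oct): 304; November 1 index = (3 + 304) mod 7 = 6 -> Sunday
First Saturday is November 7
Saturdays: 7, 14, 21, 28

4 Saturdays


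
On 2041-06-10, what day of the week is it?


Date: June 10, 2041
Anchor: Jan 1, 2041. With p = 2041 - 1 = 2040: (p + p//4 - p//100 + p//400) mod 7 = (2040 + 510 - 20 + 5) mod 7 = 2535 mod 7 = 1 -> Tuesday (Mon=0 ... Sun=6)
Days before June (Jan-May): 151; offset = 151 + 10 - 1 = 160
Weekday index = (1 + 160) mod 7 = 0

Day of the week: Monday


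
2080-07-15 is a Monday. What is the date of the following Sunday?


Current: Monday
Target: Sunday
Days ahead: 6

Next Sunday: 2080-07-21


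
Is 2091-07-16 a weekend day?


Anchor: Jan 1, 2091. With p = 2091 - 1 = 2090: (p + p//4 - p//100 + p//400) mod 7 = (2090 + 522 - 20 + 5) mod 7 = 2597 mod 7 = 0 -> Monday (Mon=0 ... Sun=6)
Day of year: 197; offset = 196
Weekday index = (0 + 196) mod 7 = 0 -> Monday
Weekend days: Saturday, Sunday

No


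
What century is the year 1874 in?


Century = (year - 1) // 100 + 1
= (1874 - 1) // 100 + 1
= 1873 // 100 + 1
= 18 + 1

19th century


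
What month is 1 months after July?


July is month 7
7 + 1 = 8

August


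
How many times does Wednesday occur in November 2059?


November 2059 has 30 days
Anchor: Jan 1, 2059. With p = 2059 - 1 = 2058: (p + p//4 - p//100 + p//400) mod 7 = (2058 + 514 - 20 + 5) mod 7 = 2557 mod 7 = 2 -> Wednesday (Mon=0 ... Sun=6)
Days before November (Jan-Oct): 304; November 1 index = (2 + 304) mod 7 = 5 -> Saturday
First Wednesday is November 5
Wednesdays: 5, 12, 19, 26

4 Wednesdays


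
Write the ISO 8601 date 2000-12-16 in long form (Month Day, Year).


ISO 2000-12-16 parses as year=2000, month=12, day=16
Month 12 -> December

December 16, 2000


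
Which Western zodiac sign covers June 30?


Date: June 30
Conventional tropical zodiac dates: Cancer from June 21 onward; Leo starts July 23
June 30 falls within the Cancer range

Cancer


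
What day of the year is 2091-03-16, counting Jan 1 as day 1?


Date: March 16, 2091
Days in months 1 through 2: 59
Plus 16 days in March

Day of year: 75


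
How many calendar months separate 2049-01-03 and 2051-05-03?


From January 2049 to May 2051
2 years * 12 = 24 months, plus 4 months = 28

28 months


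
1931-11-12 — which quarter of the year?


Month: November (month 11)
Q1: Jan-Mar, Q2: Apr-Jun, Q3: Jul-Sep, Q4: Oct-Dec

Q4


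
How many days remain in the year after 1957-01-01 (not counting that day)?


Day of year: 1 of 365
Remaining = 365 - 1

364 days


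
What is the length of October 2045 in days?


October 2045

31 days


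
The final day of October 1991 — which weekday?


October 1991 has 31 days
Anchor: Jan 1, 1991. With p = 1991 - 1 = 1990: (p + p//4 - p//100 + p//400) mod 7 = (1990 + 497 - 19 + 4) mod 7 = 2472 mod 7 = 1 -> Tuesday (Mon=0 ... Sun=6)
Days before October (Jan-Sep): 273; October 1 index = (1 + 273) mod 7 = 1 -> Tuesday
Last day offset: 31 - 1 = 30 days
Weekday index = (1 + 30) mod 7 = 3

Thursday, October 31


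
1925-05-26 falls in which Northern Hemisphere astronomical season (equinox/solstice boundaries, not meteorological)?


Date: May 26
Astronomical Spring (approx.; exact equinox/solstice day varies by year): March 20 to June 20
May 26 falls within the Spring window

Spring


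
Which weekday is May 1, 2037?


Target: May 1, 2037
Anchor: Jan 1, 2037. With p = 2037 - 1 = 2036: (p + p//4 - p//100 + p//400) mod 7 = (2036 + 509 - 20 + 5) mod 7 = 2530 mod 7 = 3 -> Thursday (Mon=0 ... Sun=6)
Days before May (Jan-Apr): 120 days
Weekday index = (3 + 120) mod 7 = 4

Friday


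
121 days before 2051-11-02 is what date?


Start: 2051-11-02, subtract 121 days
Back 2 days from November 2 reaches October 31, 2051 -> 119 left
October 2051 has 31 days -> back to September 30, 2051 -> 88 left
September 2051 has 30 days -> back to August 31, 2051 -> 58 left
August 2051 has 31 days -> back to July 31, 2051 -> 27 left
July 2051: 31 - 27 = 4 -> lands on July 4

Result: 2051-07-04


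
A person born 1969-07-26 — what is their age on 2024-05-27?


Birth: 1969-07-26
Reference: 2024-05-27
Year difference: 2024 - 1969 = 55
Birthday not yet reached in 2024, subtract 1

54 years old


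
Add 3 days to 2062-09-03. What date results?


Start: 2062-09-03, add 3 days
September 2062 has 30 days; 3 + 3 = 6 stays within September

Result: 2062-09-06


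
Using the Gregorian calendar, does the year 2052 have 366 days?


Gregorian leap year rule: divisible by 4, but not by 100, unless also by 400.
2052 is divisible by 4 but not 100 -> leap year

Yes


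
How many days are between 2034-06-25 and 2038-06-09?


From 2034-06-25 to 2038-06-09
2034-06-25: days before June = 31 + 28 + 31 + 30 + 31 = 151 (2034 is not a leap year); day of year = 151 + 25 = 176
2038-06-09: days before June = 31 + 28 + 31 + 30 + 31 = 151 (2038 is not a leap year); day of year = 151 + 9 = 160
Rest of 2034: 365 - 176 = 189
Full years 2035 (365), 2036 (366), 2037 (365): 1096
Total = 189 + 1096 + 160 = 1445

1445 days


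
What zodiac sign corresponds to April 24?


Date: April 24
Conventional tropical zodiac dates: Taurus from April 20 onward; Gemini starts May 21
April 24 falls within the Taurus range

Taurus


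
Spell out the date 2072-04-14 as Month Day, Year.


ISO 2072-04-14 parses as year=2072, month=04, day=14
Month 4 -> April

April 14, 2072


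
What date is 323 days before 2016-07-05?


Start: 2016-07-05, subtract 323 days
Back 5 days from July 5 reaches June 30, 2016 -> 318 left
June 2016 has 30 days -> back to May 31, 2016 -> 288 left
May 2016 has 31 days -> back to April 30, 2016 -> 257 left
April 2016 has 30 days -> back to March 31, 2016 -> 227 left
March 2016 has 31 days -> back to February 29, 2016 -> 196 left
February 2016 has 29 days -> back to January 31, 2016 -> 167 left
January 2016 has 31 days -> back to December 31, 2015 -> 136 left
December 2015 has 31 days -> back to November 30, 2015 -> 105 left
November 2015 has 30 days -> back to October 31, 2015 -> 75 left
October 2015 has 31 days -> back to September 30, 2015 -> 44 left
September 2015 has 30 days -> back to August 31, 2015 -> 14 left
August 2015: 31 - 14 = 17 -> lands on August 17

Result: 2015-08-17


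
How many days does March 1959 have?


March 1959

31 days


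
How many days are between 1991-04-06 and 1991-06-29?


From 1991-04-06 to 1991-06-29
1991-04-06: days before April = 31 + 28 + 31 = 90 (1991 is not a leap year); day of year = 90 + 6 = 96
1991-06-29: days before June = 31 + 28 + 31 + 30 + 31 = 151 (1991 is not a leap year); day of year = 151 + 29 = 180
Same year: 180 - 96 = 84

84 days


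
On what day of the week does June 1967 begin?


Target: June 1, 1967
Anchor: Jan 1, 1967. With p = 1967 - 1 = 1966: (p + p//4 - p//100 + p//400) mod 7 = (1966 + 491 - 19 + 4) mod 7 = 2442 mod 7 = 6 -> Sunday (Mon=0 ... Sun=6)
Days before June (Jan-May): 151 days
Weekday index = (6 + 151) mod 7 = 3

Thursday


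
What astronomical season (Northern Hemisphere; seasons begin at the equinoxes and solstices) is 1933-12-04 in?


Date: December 4
Astronomical Autumn (approx.; exact equinox/solstice day varies by year): September 22 to December 20
December 4 falls within the Autumn window

Autumn


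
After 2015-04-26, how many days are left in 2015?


Day of year: 116 of 365
Remaining = 365 - 116

249 days


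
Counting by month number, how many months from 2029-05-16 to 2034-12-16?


From May 2029 to December 2034
5 years * 12 = 60 months, plus 7 months = 67

67 months


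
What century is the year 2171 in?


Century = (year - 1) // 100 + 1
= (2171 - 1) // 100 + 1
= 2170 // 100 + 1
= 21 + 1

22nd century


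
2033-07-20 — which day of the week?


Date: July 20, 2033
Anchor: Jan 1, 2033. With p = 2033 - 1 = 2032: (p + p//4 - p//100 + p//400) mod 7 = (2032 + 508 - 20 + 5) mod 7 = 2525 mod 7 = 5 -> Saturday (Mon=0 ... Sun=6)
Days before July (Jan-Jun): 181; offset = 181 + 20 - 1 = 200
Weekday index = (5 + 200) mod 7 = 2

Day of the week: Wednesday


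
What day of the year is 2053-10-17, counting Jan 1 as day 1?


Date: October 17, 2053
Days in months 1 through 9: 273
Plus 17 days in October

Day of year: 290


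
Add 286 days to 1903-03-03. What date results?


Start: 1903-03-03, add 286 days
March 1903 has 31 days: 31 - 3 = 28 days to March 31 -> 258 left
April 1903 has 30 days -> 228 left
May 1903 has 31 days -> 197 left
June 1903 has 30 days -> 167 left
July 1903 has 31 days -> 136 left
August 1903 has 31 days -> 105 left
September 1903 has 30 days -> 75 left
October 1903 has 31 days -> 44 left
November 1903 has 30 days -> 14 left
December 1903: 14 <= 31 -> lands on December 14

Result: 1903-12-14


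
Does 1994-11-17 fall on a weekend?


Anchor: Jan 1, 1994. With p = 1994 - 1 = 1993: (p + p//4 - p//100 + p//400) mod 7 = (1993 + 498 - 19 + 4) mod 7 = 2476 mod 7 = 5 -> Saturday (Mon=0 ... Sun=6)
Day of year: 321; offset = 320
Weekday index = (5 + 320) mod 7 = 3 -> Thursday
Weekend days: Saturday, Sunday

No


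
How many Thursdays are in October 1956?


October 1956 has 31 days
Anchor: Jan 1, 1956. With p = 1956 - 1 = 1955: (p + p//4 - p//100 + p//400) mod 7 = (1955 + 488 - 19 + 4) mod 7 = 2428 mod 7 = 6 -> Sunday (Mon=0 ... Sun=6)
Days before October (Jan-Sep): 274; October 1 index = (6 + 274) mod 7 = 0 -> Monday
First Thursday is October 4
Thursdays: 4, 11, 18, 25

4 Thursdays


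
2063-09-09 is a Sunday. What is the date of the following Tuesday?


Current: Sunday
Target: Tuesday
Days ahead: 2

Next Tuesday: 2063-09-11


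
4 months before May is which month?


May is month 5
5 - 4 = 1

January


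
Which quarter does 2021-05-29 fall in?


Month: May (month 5)
Q1: Jan-Mar, Q2: Apr-Jun, Q3: Jul-Sep, Q4: Oct-Dec

Q2


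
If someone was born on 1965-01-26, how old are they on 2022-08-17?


Birth: 1965-01-26
Reference: 2022-08-17
Year difference: 2022 - 1965 = 57

57 years old


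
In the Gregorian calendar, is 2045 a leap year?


Gregorian leap year rule: divisible by 4, but not by 100, unless also by 400.
2045 is not divisible by 4 -> not a leap year

No


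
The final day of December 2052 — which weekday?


December 2052 has 31 days
Anchor: Jan 1, 2052. With p = 2052 - 1 = 2051: (p + p//4 - p//100 + p//400) mod 7 = (2051 + 512 - 20 + 5) mod 7 = 2548 mod 7 = 0 -> Monday (Mon=0 ... Sun=6)
Days before December (Jan-Nov): 335; December 1 index = (0 + 335) mod 7 = 6 -> Sunday
Last day offset: 31 - 1 = 30 days
Weekday index = (6 + 30) mod 7 = 1

Tuesday, December 31


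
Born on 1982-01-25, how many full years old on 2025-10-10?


Birth: 1982-01-25
Reference: 2025-10-10
Year difference: 2025 - 1982 = 43

43 years old


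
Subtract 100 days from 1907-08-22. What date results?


Start: 1907-08-22, subtract 100 days
Back 22 days from August 22 reaches July 31, 1907 -> 78 left
July 1907 has 31 days -> back to June 30, 1907 -> 47 left
June 1907 has 30 days -> back to May 31, 1907 -> 17 left
May 1907: 31 - 17 = 14 -> lands on May 14

Result: 1907-05-14


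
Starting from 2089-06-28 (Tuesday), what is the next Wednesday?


Current: Tuesday
Target: Wednesday
Days ahead: 1

Next Wednesday: 2089-06-29


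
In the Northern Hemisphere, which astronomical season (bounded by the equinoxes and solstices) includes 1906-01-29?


Date: January 29
Astronomical Winter (approx.; exact equinox/solstice day varies by year): December 21 to March 19
January 29 falls within the Winter window

Winter


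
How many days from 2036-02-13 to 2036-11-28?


From 2036-02-13 to 2036-11-28
2036-02-13: days before February = 31; day of year = 31 + 13 = 44
2036-11-28: days before November = 31 + 29 + 31 + 30 + 31 + 30 + 31 + 31 + 30 + 31 = 305 (2036 is a leap year); day of year = 305 + 28 = 333
Same year: 333 - 44 = 289

289 days


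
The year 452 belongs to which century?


Century = (year - 1) // 100 + 1
= (452 - 1) // 100 + 1
= 451 // 100 + 1
= 4 + 1

5th century


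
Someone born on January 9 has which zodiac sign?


Date: January 9
Conventional tropical zodiac dates: Capricorn from December 22 onward; Aquarius starts January 20
January 9 falls within the Capricorn range

Capricorn


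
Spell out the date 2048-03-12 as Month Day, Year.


ISO 2048-03-12 parses as year=2048, month=03, day=12
Month 3 -> March

March 12, 2048


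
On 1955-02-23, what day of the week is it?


Date: February 23, 1955
Anchor: Jan 1, 1955. With p = 1955 - 1 = 1954: (p + p//4 - p//100 + p//400) mod 7 = (1954 + 488 - 19 + 4) mod 7 = 2427 mod 7 = 5 -> Saturday (Mon=0 ... Sun=6)
Days before February (Jan): 31; offset = 31 + 23 - 1 = 53
Weekday index = (5 + 53) mod 7 = 2

Day of the week: Wednesday


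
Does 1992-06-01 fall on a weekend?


Anchor: Jan 1, 1992. With p = 1992 - 1 = 1991: (p + p//4 - p//100 + p//400) mod 7 = (1991 + 497 - 19 + 4) mod 7 = 2473 mod 7 = 2 -> Wednesday (Mon=0 ... Sun=6)
Day of year: 153; offset = 152
Weekday index = (2 + 152) mod 7 = 0 -> Monday
Weekend days: Saturday, Sunday

No


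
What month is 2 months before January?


January is month 1
1 - 2 = -1; wrap: -1 + 12 = 11

November


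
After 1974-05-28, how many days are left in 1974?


Day of year: 148 of 365
Remaining = 365 - 148

217 days


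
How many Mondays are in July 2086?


July 2086 has 31 days
Anchor: Jan 1, 2086. With p = 2086 - 1 = 2085: (p + p//4 - p//100 + p//400) mod 7 = (2085 + 521 - 20 + 5) mod 7 = 2591 mod 7 = 1 -> Tuesday (Mon=0 ... Sun=6)
Days before July (Jan-Jun): 181; July 1 index = (1 + 181) mod 7 = 0 -> Monday
First Monday is July 1
Mondays: 1, 8, 15, 22, 29

5 Mondays


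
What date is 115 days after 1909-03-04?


Start: 1909-03-04, add 115 days
March 1909 has 31 days: 31 - 4 = 27 days to March 31 -> 88 left
April 1909 has 30 days -> 58 left
May 1909 has 31 days -> 27 left
June 1909: 27 <= 30 -> lands on June 27

Result: 1909-06-27


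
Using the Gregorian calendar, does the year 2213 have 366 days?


Gregorian leap year rule: divisible by 4, but not by 100, unless also by 400.
2213 is not divisible by 4 -> not a leap year

No


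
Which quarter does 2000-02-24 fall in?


Month: February (month 2)
Q1: Jan-Mar, Q2: Apr-Jun, Q3: Jul-Sep, Q4: Oct-Dec

Q1


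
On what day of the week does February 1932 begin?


Target: February 1, 1932
Anchor: Jan 1, 1932. With p = 1932 - 1 = 1931: (p + p//4 - p//100 + p//400) mod 7 = (1931 + 482 - 19 + 4) mod 7 = 2398 mod 7 = 4 -> Friday (Mon=0 ... Sun=6)
Days before February (Jan): 31 days
Weekday index = (4 + 31) mod 7 = 0

Monday


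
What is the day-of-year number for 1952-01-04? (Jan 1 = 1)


Date: January 4, 1952
No months before January
Plus 4 days in January

Day of year: 4


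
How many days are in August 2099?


August 2099

31 days


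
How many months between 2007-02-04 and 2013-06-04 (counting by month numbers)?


From February 2007 to June 2013
6 years * 12 = 72 months, plus 4 months = 76

76 months


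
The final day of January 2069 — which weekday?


January 2069 has 31 days
Anchor: Jan 1, 2069. With p = 2069 - 1 = 2068: (p + p//4 - p//100 + p//400) mod 7 = (2068 + 517 - 20 + 5) mod 7 = 2570 mod 7 = 1 -> Tuesday (Mon=0 ... Sun=6)
January 1 is the anchor itself -> Tuesday
Last day offset: 31 - 1 = 30 days
Weekday index = (1 + 30) mod 7 = 3

Thursday, January 31


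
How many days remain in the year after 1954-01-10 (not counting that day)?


Day of year: 10 of 365
Remaining = 365 - 10

355 days


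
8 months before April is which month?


April is month 4
4 - 8 = -4; wrap: -4 + 12 = 8

August


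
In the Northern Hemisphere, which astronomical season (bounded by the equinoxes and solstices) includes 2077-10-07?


Date: October 7
Astronomical Autumn (approx.; exact equinox/solstice day varies by year): September 22 to December 20
October 7 falls within the Autumn window

Autumn


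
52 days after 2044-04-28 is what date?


Start: 2044-04-28, add 52 days
April 2044 has 30 days: 30 - 28 = 2 days to April 30 -> 50 left
May 2044 has 31 days -> 19 left
June 2044: 19 <= 30 -> lands on June 19

Result: 2044-06-19


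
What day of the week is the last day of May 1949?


May 1949 has 31 days
Anchor: Jan 1, 1949. With p = 1949 - 1 = 1948: (p + p//4 - p//100 + p//400) mod 7 = (1948 + 487 - 19 + 4) mod 7 = 2420 mod 7 = 5 -> Saturday (Mon=0 ... Sun=6)
Days before May (Jan-Apr): 120; May 1 index = (5 + 120) mod 7 = 6 -> Sunday
Last day offset: 31 - 1 = 30 days
Weekday index = (6 + 30) mod 7 = 1

Tuesday, May 31


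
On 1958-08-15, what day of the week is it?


Date: August 15, 1958
Anchor: Jan 1, 1958. With p = 1958 - 1 = 1957: (p + p//4 - p//100 + p//400) mod 7 = (1957 + 489 - 19 + 4) mod 7 = 2431 mod 7 = 2 -> Wednesday (Mon=0 ... Sun=6)
Days before August (Jan-Jul): 212; offset = 212 + 15 - 1 = 226
Weekday index = (2 + 226) mod 7 = 4

Day of the week: Friday


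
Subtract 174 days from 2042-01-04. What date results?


Start: 2042-01-04, subtract 174 days
Back 4 days from January 4 reaches December 31, 2041 -> 170 left
December 2041 has 31 days -> back to November 30, 2041 -> 139 left
November 2041 has 30 days -> back to October 31, 2041 -> 109 left
October 2041 has 31 days -> back to September 30, 2041 -> 78 left
September 2041 has 30 days -> back to August 31, 2041 -> 48 left
August 2041 has 31 days -> back to July 31, 2041 -> 17 left
July 2041: 31 - 17 = 14 -> lands on July 14

Result: 2041-07-14


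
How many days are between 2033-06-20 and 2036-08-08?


From 2033-06-20 to 2036-08-08
2033-06-20: days before June = 31 + 28 + 31 + 30 + 31 = 151 (2033 is not a leap year); day of year = 151 + 20 = 171
2036-08-08: days before August = 31 + 29 + 31 + 30 + 31 + 30 + 31 = 213 (2036 is a leap year); day of year = 213 + 8 = 221
Rest of 2033: 365 - 171 = 194
Full years 2034 (365), 2035 (365): 730
Total = 194 + 730 + 221 = 1145

1145 days


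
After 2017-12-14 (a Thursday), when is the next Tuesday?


Current: Thursday
Target: Tuesday
Days ahead: 5

Next Tuesday: 2017-12-19


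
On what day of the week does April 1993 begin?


Target: April 1, 1993
Anchor: Jan 1, 1993. With p = 1993 - 1 = 1992: (p + p//4 - p//100 + p//400) mod 7 = (1992 + 498 - 19 + 4) mod 7 = 2475 mod 7 = 4 -> Friday (Mon=0 ... Sun=6)
Days before April (Jan-Mar): 90 days
Weekday index = (4 + 90) mod 7 = 3

Thursday


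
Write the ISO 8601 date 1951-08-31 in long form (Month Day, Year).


ISO 1951-08-31 parses as year=1951, month=08, day=31
Month 8 -> August

August 31, 1951


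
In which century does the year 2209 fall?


Century = (year - 1) // 100 + 1
= (2209 - 1) // 100 + 1
= 2208 // 100 + 1
= 22 + 1

23rd century


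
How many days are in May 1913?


May 1913

31 days


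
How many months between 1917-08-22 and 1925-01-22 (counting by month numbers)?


From August 1917 to January 1925
8 years * 12 = 96 months, minus 7 months = 89

89 months


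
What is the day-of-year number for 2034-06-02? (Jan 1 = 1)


Date: June 2, 2034
Days in months 1 through 5: 151
Plus 2 days in June

Day of year: 153


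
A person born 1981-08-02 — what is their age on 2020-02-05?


Birth: 1981-08-02
Reference: 2020-02-05
Year difference: 2020 - 1981 = 39
Birthday not yet reached in 2020, subtract 1

38 years old


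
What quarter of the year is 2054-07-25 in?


Month: July (month 7)
Q1: Jan-Mar, Q2: Apr-Jun, Q3: Jul-Sep, Q4: Oct-Dec

Q3


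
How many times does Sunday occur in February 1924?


February 1924 has 29 days
Anchor: Jan 1, 1924. With p = 1924 - 1 = 1923: (p + p//4 - p//100 + p//400) mod 7 = (1923 + 480 - 19 + 4) mod 7 = 2388 mod 7 = 1 -> Tuesday (Mon=0 ... Sun=6)
Days before February (Jan): 31; February 1 index = (1 + 31) mod 7 = 4 -> Friday
First Sunday is February 3
Sundays: 3, 10, 17, 24

4 Sundays


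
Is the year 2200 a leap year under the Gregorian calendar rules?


Gregorian leap year rule: divisible by 4, but not by 100, unless also by 400.
2200 is divisible by 100 but not 400 -> not a leap year

No


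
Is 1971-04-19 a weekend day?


Anchor: Jan 1, 1971. With p = 1971 - 1 = 1970: (p + p//4 - p//100 + p//400) mod 7 = (1970 + 492 - 19 + 4) mod 7 = 2447 mod 7 = 4 -> Friday (Mon=0 ... Sun=6)
Day of year: 109; offset = 108
Weekday index = (4 + 108) mod 7 = 0 -> Monday
Weekend days: Saturday, Sunday

No


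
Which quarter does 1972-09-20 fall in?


Month: September (month 9)
Q1: Jan-Mar, Q2: Apr-Jun, Q3: Jul-Sep, Q4: Oct-Dec

Q3


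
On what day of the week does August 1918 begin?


Target: August 1, 1918
Anchor: Jan 1, 1918. With p = 1918 - 1 = 1917: (p + p//4 - p//100 + p//400) mod 7 = (1917 + 479 - 19 + 4) mod 7 = 2381 mod 7 = 1 -> Tuesday (Mon=0 ... Sun=6)
Days before August (Jan-Jul): 212 days
Weekday index = (1 + 212) mod 7 = 3

Thursday


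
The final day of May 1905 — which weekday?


May 1905 has 31 days
Anchor: Jan 1, 1905. With p = 1905 - 1 = 1904: (p + p//4 - p//100 + p//400) mod 7 = (1904 + 476 - 19 + 4) mod 7 = 2365 mod 7 = 6 -> Sunday (Mon=0 ... Sun=6)
Days before May (Jan-Apr): 120; May 1 index = (6 + 120) mod 7 = 0 -> Monday
Last day offset: 31 - 1 = 30 days
Weekday index = (0 + 30) mod 7 = 2

Wednesday, May 31


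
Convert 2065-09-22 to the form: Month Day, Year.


ISO 2065-09-22 parses as year=2065, month=09, day=22
Month 9 -> September

September 22, 2065


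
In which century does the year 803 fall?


Century = (year - 1) // 100 + 1
= (803 - 1) // 100 + 1
= 802 // 100 + 1
= 8 + 1

9th century


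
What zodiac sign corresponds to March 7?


Date: March 7
Conventional tropical zodiac dates: Pisces from February 19 onward; Aries starts March 21
March 7 falls within the Pisces range

Pisces


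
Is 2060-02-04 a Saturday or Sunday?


Anchor: Jan 1, 2060. With p = 2060 - 1 = 2059: (p + p//4 - p//100 + p//400) mod 7 = (2059 + 514 - 20 + 5) mod 7 = 2558 mod 7 = 3 -> Thursday (Mon=0 ... Sun=6)
Day of year: 35; offset = 34
Weekday index = (3 + 34) mod 7 = 2 -> Wednesday
Weekend days: Saturday, Sunday

No


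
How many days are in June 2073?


June 2073

30 days


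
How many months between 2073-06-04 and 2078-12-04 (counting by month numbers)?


From June 2073 to December 2078
5 years * 12 = 60 months, plus 6 months = 66

66 months


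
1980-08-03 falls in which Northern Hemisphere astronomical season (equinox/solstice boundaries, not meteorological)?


Date: August 3
Astronomical Summer (approx.; exact equinox/solstice day varies by year): June 21 to September 21
August 3 falls within the Summer window

Summer


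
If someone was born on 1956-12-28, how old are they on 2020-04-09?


Birth: 1956-12-28
Reference: 2020-04-09
Year difference: 2020 - 1956 = 64
Birthday not yet reached in 2020, subtract 1

63 years old


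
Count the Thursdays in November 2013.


November 2013 has 30 days
Anchor: Jan 1, 2013. With p = 2013 - 1 = 2012: (p + p//4 - p//100 + p//400) mod 7 = (2012 + 503 - 20 + 5) mod 7 = 2500 mod 7 = 1 -> Tuesday (Mon=0 ... Sun=6)
Days before November (Jan-Oct): 304; November 1 index = (1 + 304) mod 7 = 4 -> Friday
First Thursday is November 7
Thursdays: 7, 14, 21, 28

4 Thursdays


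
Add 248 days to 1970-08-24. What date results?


Start: 1970-08-24, add 248 days
August 1970 has 31 days: 31 - 24 = 7 days to August 31 -> 241 left
September 1970 has 30 days -> 211 left
October 1970 has 31 days -> 180 left
November 1970 has 30 days -> 150 left
December 1970 has 31 days -> 119 left
January 1971 has 31 days -> 88 left
February 1971 has 28 days -> 60 left
March 1971 has 31 days -> 29 left
April 1971: 29 <= 30 -> lands on April 29

Result: 1971-04-29


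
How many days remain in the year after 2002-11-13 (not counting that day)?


Day of year: 317 of 365
Remaining = 365 - 317

48 days


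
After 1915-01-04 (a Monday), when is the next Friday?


Current: Monday
Target: Friday
Days ahead: 4

Next Friday: 1915-01-08


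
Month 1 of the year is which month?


Month 1 of 12

January


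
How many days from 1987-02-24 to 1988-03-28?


From 1987-02-24 to 1988-03-28
1987-02-24: days before February = 31; day of year = 31 + 24 = 55
1988-03-28: days before March = 31 + 29 = 60 (1988 is a leap year); day of year = 60 + 28 = 88
Rest of 1987: 365 - 55 = 310
Total = 310 + 88 = 398

398 days


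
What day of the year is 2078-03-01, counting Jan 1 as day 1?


Date: March 1, 2078
Days in months 1 through 2: 59
Plus 1 days in March

Day of year: 60


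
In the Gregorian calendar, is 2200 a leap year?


Gregorian leap year rule: divisible by 4, but not by 100, unless also by 400.
2200 is divisible by 100 but not 400 -> not a leap year

No


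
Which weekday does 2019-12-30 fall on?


Date: December 30, 2019
Anchor: Jan 1, 2019. With p = 2019 - 1 = 2018: (p + p//4 - p//100 + p//400) mod 7 = (2018 + 504 - 20 + 5) mod 7 = 2507 mod 7 = 1 -> Tuesday (Mon=0 ... Sun=6)
Days before December (Jan-Nov): 334; offset = 334 + 30 - 1 = 363
Weekday index = (1 + 363) mod 7 = 0

Day of the week: Monday


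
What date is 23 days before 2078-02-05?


Start: 2078-02-05, subtract 23 days
Back 5 days from February 5 reaches January 31, 2078 -> 18 left
January 2078: 31 - 18 = 13 -> lands on January 13

Result: 2078-01-13


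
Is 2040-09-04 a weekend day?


Anchor: Jan 1, 2040. With p = 2040 - 1 = 2039: (p + p//4 - p//100 + p//400) mod 7 = (2039 + 509 - 20 + 5) mod 7 = 2533 mod 7 = 6 -> Sunday (Mon=0 ... Sun=6)
Day of year: 248; offset = 247
Weekday index = (6 + 247) mod 7 = 1 -> Tuesday
Weekend days: Saturday, Sunday

No


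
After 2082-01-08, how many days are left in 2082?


Day of year: 8 of 365
Remaining = 365 - 8

357 days


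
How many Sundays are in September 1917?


September 1917 has 30 days
Anchor: Jan 1, 1917. With p = 1917 - 1 = 1916: (p + p//4 - p//100 + p//400) mod 7 = (1916 + 479 - 19 + 4) mod 7 = 2380 mod 7 = 0 -> Monday (Mon=0 ... Sun=6)
Days before September (Jan-Aug): 243; September 1 index = (0 + 243) mod 7 = 5 -> Saturday
First Sunday is September 2
Sundays: 2, 9, 16, 23, 30

5 Sundays


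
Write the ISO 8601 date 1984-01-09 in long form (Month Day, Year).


ISO 1984-01-09 parses as year=1984, month=01, day=09
Month 1 -> January

January 9, 1984


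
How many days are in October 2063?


October 2063

31 days


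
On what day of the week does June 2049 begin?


Target: June 1, 2049
Anchor: Jan 1, 2049. With p = 2049 - 1 = 2048: (p + p//4 - p//100 + p//400) mod 7 = (2048 + 512 - 20 + 5) mod 7 = 2545 mod 7 = 4 -> Friday (Mon=0 ... Sun=6)
Days before June (Jan-May): 151 days
Weekday index = (4 + 151) mod 7 = 1

Tuesday


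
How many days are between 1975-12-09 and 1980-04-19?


From 1975-12-09 to 1980-04-19
1975-12-09: days before December = 31 + 28 + 31 + 30 + 31 + 30 + 31 + 31 + 30 + 31 + 30 = 334 (1975 is not a leap year); day of year = 334 + 9 = 343
1980-04-19: days before April = 31 + 29 + 31 = 91 (1980 is a leap year); day of year = 91 + 19 = 110
Rest of 1975: 365 - 343 = 22
Full years 1976 (366), 1977 (365), 1978 (365), 1979 (365): 1461
Total = 22 + 1461 + 110 = 1593

1593 days


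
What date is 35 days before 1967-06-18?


Start: 1967-06-18, subtract 35 days
Back 18 days from June 18 reaches May 31, 1967 -> 17 left
May 1967: 31 - 17 = 14 -> lands on May 14

Result: 1967-05-14


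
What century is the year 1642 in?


Century = (year - 1) // 100 + 1
= (1642 - 1) // 100 + 1
= 1641 // 100 + 1
= 16 + 1

17th century


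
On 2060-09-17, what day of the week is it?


Date: September 17, 2060
Anchor: Jan 1, 2060. With p = 2060 - 1 = 2059: (p + p//4 - p//100 + p//400) mod 7 = (2059 + 514 - 20 + 5) mod 7 = 2558 mod 7 = 3 -> Thursday (Mon=0 ... Sun=6)
Days before September (Jan-Aug): 244; offset = 244 + 17 - 1 = 260
Weekday index = (3 + 260) mod 7 = 4

Day of the week: Friday


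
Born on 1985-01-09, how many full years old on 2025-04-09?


Birth: 1985-01-09
Reference: 2025-04-09
Year difference: 2025 - 1985 = 40

40 years old


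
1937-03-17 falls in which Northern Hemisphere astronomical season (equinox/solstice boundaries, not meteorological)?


Date: March 17
Astronomical Winter (approx.; exact equinox/solstice day varies by year): December 21 to March 19
March 17 falls within the Winter window

Winter


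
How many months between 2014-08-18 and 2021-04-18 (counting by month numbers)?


From August 2014 to April 2021
7 years * 12 = 84 months, minus 4 months = 80

80 months


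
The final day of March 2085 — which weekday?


March 2085 has 31 days
Anchor: Jan 1, 2085. With p = 2085 - 1 = 2084: (p + p//4 - p//100 + p//400) mod 7 = (2084 + 521 - 20 + 5) mod 7 = 2590 mod 7 = 0 -> Monday (Mon=0 ... Sun=6)
Days before March (Jan-Feb): 59; March 1 index = (0 + 59) mod 7 = 3 -> Thursday
Last day offset: 31 - 1 = 30 days
Weekday index = (3 + 30) mod 7 = 5

Saturday, March 31


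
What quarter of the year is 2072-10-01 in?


Month: October (month 10)
Q1: Jan-Mar, Q2: Apr-Jun, Q3: Jul-Sep, Q4: Oct-Dec

Q4


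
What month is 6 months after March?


March is month 3
3 + 6 = 9

September


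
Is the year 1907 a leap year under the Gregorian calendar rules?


Gregorian leap year rule: divisible by 4, but not by 100, unless also by 400.
1907 is not divisible by 4 -> not a leap year

No


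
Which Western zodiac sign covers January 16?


Date: January 16
Conventional tropical zodiac dates: Capricorn from December 22 onward; Aquarius starts January 20
January 16 falls within the Capricorn range

Capricorn


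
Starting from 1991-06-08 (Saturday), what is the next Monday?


Current: Saturday
Target: Monday
Days ahead: 2

Next Monday: 1991-06-10


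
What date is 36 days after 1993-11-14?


Start: 1993-11-14, add 36 days
November 1993 has 30 days: 30 - 14 = 16 days to November 30 -> 20 left
December 1993: 20 <= 31 -> lands on December 20

Result: 1993-12-20


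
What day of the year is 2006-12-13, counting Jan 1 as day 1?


Date: December 13, 2006
Days in months 1 through 11: 334
Plus 13 days in December

Day of year: 347


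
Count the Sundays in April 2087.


April 2087 has 30 days
Anchor: Jan 1, 2087. With p = 2087 - 1 = 2086: (p + p//4 - p//100 + p//400) mod 7 = (2086 + 521 - 20 + 5) mod 7 = 2592 mod 7 = 2 -> Wednesday (Mon=0 ... Sun=6)
Days before April (Jan-Mar): 90; April 1 index = (2 + 90) mod 7 = 1 -> Tuesday
First Sunday is April 6
Sundays: 6, 13, 20, 27

4 Sundays


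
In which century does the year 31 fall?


Century = (year - 1) // 100 + 1
= (31 - 1) // 100 + 1
= 30 // 100 + 1
= 0 + 1

1st century


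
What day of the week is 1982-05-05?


Date: May 5, 1982
Anchor: Jan 1, 1982. With p = 1982 - 1 = 1981: (p + p//4 - p//100 + p//400) mod 7 = (1981 + 495 - 19 + 4) mod 7 = 2461 mod 7 = 4 -> Friday (Mon=0 ... Sun=6)
Days before May (Jan-Apr): 120; offset = 120 + 5 - 1 = 124
Weekday index = (4 + 124) mod 7 = 2

Day of the week: Wednesday


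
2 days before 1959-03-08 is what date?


Start: 1959-03-08, subtract 2 days
8 - 2 = 6 stays within March 1959

Result: 1959-03-06


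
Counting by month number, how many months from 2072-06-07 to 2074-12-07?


From June 2072 to December 2074
2 years * 12 = 24 months, plus 6 months = 30

30 months


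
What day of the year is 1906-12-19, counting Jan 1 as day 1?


Date: December 19, 1906
Days in months 1 through 11: 334
Plus 19 days in December

Day of year: 353


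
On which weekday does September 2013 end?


September 2013 has 30 days
Anchor: Jan 1, 2013. With p = 2013 - 1 = 2012: (p + p//4 - p//100 + p//400) mod 7 = (2012 + 503 - 20 + 5) mod 7 = 2500 mod 7 = 1 -> Tuesday (Mon=0 ... Sun=6)
Days before September (Jan-Aug): 243; September 1 index = (1 + 243) mod 7 = 6 -> Sunday
Last day offset: 30 - 1 = 29 days
Weekday index = (6 + 29) mod 7 = 0

Monday, September 30


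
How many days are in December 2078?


December 2078

31 days


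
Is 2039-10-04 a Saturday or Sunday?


Anchor: Jan 1, 2039. With p = 2039 - 1 = 2038: (p + p//4 - p//100 + p//400) mod 7 = (2038 + 509 - 20 + 5) mod 7 = 2532 mod 7 = 5 -> Saturday (Mon=0 ... Sun=6)
Day of year: 277; offset = 276
Weekday index = (5 + 276) mod 7 = 1 -> Tuesday
Weekend days: Saturday, Sunday

No


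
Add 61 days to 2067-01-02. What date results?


Start: 2067-01-02, add 61 days
January 2067 has 31 days: 31 - 2 = 29 days to January 31 -> 32 left
February 2067 has 28 days -> 4 left
March 2067: 4 <= 31 -> lands on March 4

Result: 2067-03-04


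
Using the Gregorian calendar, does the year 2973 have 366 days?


Gregorian leap year rule: divisible by 4, but not by 100, unless also by 400.
2973 is not divisible by 4 -> not a leap year

No


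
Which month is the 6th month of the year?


Month 6 of 12

June


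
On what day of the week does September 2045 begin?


Target: September 1, 2045
Anchor: Jan 1, 2045. With p = 2045 - 1 = 2044: (p + p//4 - p//100 + p//400) mod 7 = (2044 + 511 - 20 + 5) mod 7 = 2540 mod 7 = 6 -> Sunday (Mon=0 ... Sun=6)
Days before September (Jan-Aug): 243 days
Weekday index = (6 + 243) mod 7 = 4

Friday


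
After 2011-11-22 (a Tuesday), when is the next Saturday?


Current: Tuesday
Target: Saturday
Days ahead: 4

Next Saturday: 2011-11-26


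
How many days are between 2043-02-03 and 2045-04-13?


From 2043-02-03 to 2045-04-13
2043-02-03: days before February = 31; day of year = 31 + 3 = 34
2045-04-13: days before April = 31 + 28 + 31 = 90 (2045 is not a leap year); day of year = 90 + 13 = 103
Rest of 2043: 365 - 34 = 331
Full years 2044 (366): 366
Total = 331 + 366 + 103 = 800

800 days


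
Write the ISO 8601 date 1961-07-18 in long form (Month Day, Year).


ISO 1961-07-18 parses as year=1961, month=07, day=18
Month 7 -> July

July 18, 1961


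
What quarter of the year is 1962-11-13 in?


Month: November (month 11)
Q1: Jan-Mar, Q2: Apr-Jun, Q3: Jul-Sep, Q4: Oct-Dec

Q4


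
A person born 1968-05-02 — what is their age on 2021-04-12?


Birth: 1968-05-02
Reference: 2021-04-12
Year difference: 2021 - 1968 = 53
Birthday not yet reached in 2021, subtract 1

52 years old


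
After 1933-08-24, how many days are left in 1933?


Day of year: 236 of 365
Remaining = 365 - 236

129 days


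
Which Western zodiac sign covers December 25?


Date: December 25
Conventional tropical zodiac dates: Capricorn from December 22 onward; Aquarius starts January 20
December 25 falls within the Capricorn range

Capricorn


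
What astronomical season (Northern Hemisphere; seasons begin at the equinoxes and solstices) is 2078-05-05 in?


Date: May 5
Astronomical Spring (approx.; exact equinox/solstice day varies by year): March 20 to June 20
May 5 falls within the Spring window

Spring


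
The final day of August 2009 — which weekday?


August 2009 has 31 days
Anchor: Jan 1, 2009. With p = 2009 - 1 = 2008: (p + p//4 - p//100 + p//400) mod 7 = (2008 + 502 - 20 + 5) mod 7 = 2495 mod 7 = 3 -> Thursday (Mon=0 ... Sun=6)
Days before August (Jan-Jul): 212; August 1 index = (3 + 212) mod 7 = 5 -> Saturday
Last day offset: 31 - 1 = 30 days
Weekday index = (5 + 30) mod 7 = 0

Monday, August 31


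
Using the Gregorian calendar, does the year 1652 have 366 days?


Gregorian leap year rule: divisible by 4, but not by 100, unless also by 400.
1652 is divisible by 4 but not 100 -> leap year

Yes


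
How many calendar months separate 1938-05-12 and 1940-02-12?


From May 1938 to February 1940
2 years * 12 = 24 months, minus 3 months = 21

21 months


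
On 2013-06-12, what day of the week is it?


Date: June 12, 2013
Anchor: Jan 1, 2013. With p = 2013 - 1 = 2012: (p + p//4 - p//100 + p//400) mod 7 = (2012 + 503 - 20 + 5) mod 7 = 2500 mod 7 = 1 -> Tuesday (Mon=0 ... Sun=6)
Days before June (Jan-May): 151; offset = 151 + 12 - 1 = 162
Weekday index = (1 + 162) mod 7 = 2

Day of the week: Wednesday


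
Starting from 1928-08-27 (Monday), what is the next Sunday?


Current: Monday
Target: Sunday
Days ahead: 6

Next Sunday: 1928-09-02
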